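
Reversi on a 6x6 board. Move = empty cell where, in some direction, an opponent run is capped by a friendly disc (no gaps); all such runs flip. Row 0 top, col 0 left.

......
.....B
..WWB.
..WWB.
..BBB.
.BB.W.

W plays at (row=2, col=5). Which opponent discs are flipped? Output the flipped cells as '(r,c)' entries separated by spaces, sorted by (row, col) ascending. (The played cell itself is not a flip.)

Answer: (2,4)

Derivation:
Dir NW: first cell '.' (not opp) -> no flip
Dir N: opp run (1,5), next='.' -> no flip
Dir NE: edge -> no flip
Dir W: opp run (2,4) capped by W -> flip
Dir E: edge -> no flip
Dir SW: opp run (3,4) (4,3) (5,2), next=edge -> no flip
Dir S: first cell '.' (not opp) -> no flip
Dir SE: edge -> no flip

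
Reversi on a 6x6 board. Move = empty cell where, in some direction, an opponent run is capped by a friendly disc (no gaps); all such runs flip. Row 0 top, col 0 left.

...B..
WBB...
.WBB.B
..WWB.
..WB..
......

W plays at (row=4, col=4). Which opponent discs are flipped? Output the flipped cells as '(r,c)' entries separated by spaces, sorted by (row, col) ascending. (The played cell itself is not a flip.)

Dir NW: first cell 'W' (not opp) -> no flip
Dir N: opp run (3,4), next='.' -> no flip
Dir NE: first cell '.' (not opp) -> no flip
Dir W: opp run (4,3) capped by W -> flip
Dir E: first cell '.' (not opp) -> no flip
Dir SW: first cell '.' (not opp) -> no flip
Dir S: first cell '.' (not opp) -> no flip
Dir SE: first cell '.' (not opp) -> no flip

Answer: (4,3)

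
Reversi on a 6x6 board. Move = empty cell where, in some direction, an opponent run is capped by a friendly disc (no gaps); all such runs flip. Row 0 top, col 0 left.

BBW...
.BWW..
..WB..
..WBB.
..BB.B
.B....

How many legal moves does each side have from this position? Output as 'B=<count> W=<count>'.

Answer: B=5 W=9

Derivation:
-- B to move --
(0,3): flips 2 -> legal
(0,4): no bracket -> illegal
(1,4): flips 2 -> legal
(2,1): flips 2 -> legal
(2,4): no bracket -> illegal
(3,1): flips 1 -> legal
(4,1): flips 1 -> legal
B mobility = 5
-- W to move --
(1,0): flips 1 -> legal
(1,4): flips 1 -> legal
(2,0): flips 1 -> legal
(2,1): no bracket -> illegal
(2,4): flips 1 -> legal
(2,5): no bracket -> illegal
(3,1): no bracket -> illegal
(3,5): flips 2 -> legal
(4,0): no bracket -> illegal
(4,1): no bracket -> illegal
(4,4): flips 1 -> legal
(5,0): no bracket -> illegal
(5,2): flips 1 -> legal
(5,3): flips 3 -> legal
(5,4): flips 1 -> legal
(5,5): no bracket -> illegal
W mobility = 9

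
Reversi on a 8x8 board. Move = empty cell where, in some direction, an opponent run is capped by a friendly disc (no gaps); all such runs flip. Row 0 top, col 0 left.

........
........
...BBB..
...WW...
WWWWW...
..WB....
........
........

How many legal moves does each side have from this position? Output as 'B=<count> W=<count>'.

Answer: B=6 W=9

Derivation:
-- B to move --
(2,2): no bracket -> illegal
(3,0): no bracket -> illegal
(3,1): flips 1 -> legal
(3,2): no bracket -> illegal
(3,5): flips 1 -> legal
(4,5): flips 1 -> legal
(5,0): no bracket -> illegal
(5,1): flips 3 -> legal
(5,4): flips 2 -> legal
(5,5): no bracket -> illegal
(6,1): flips 3 -> legal
(6,2): no bracket -> illegal
(6,3): no bracket -> illegal
B mobility = 6
-- W to move --
(1,2): flips 1 -> legal
(1,3): flips 1 -> legal
(1,4): flips 1 -> legal
(1,5): flips 1 -> legal
(1,6): flips 1 -> legal
(2,2): no bracket -> illegal
(2,6): no bracket -> illegal
(3,2): no bracket -> illegal
(3,5): no bracket -> illegal
(3,6): no bracket -> illegal
(5,4): flips 1 -> legal
(6,2): flips 1 -> legal
(6,3): flips 1 -> legal
(6,4): flips 1 -> legal
W mobility = 9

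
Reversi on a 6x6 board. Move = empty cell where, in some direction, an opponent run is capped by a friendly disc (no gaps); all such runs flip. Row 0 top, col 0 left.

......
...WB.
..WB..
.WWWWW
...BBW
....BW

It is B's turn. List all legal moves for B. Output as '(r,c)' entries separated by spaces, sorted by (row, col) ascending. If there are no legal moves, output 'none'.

(0,2): no bracket -> illegal
(0,3): flips 1 -> legal
(0,4): no bracket -> illegal
(1,1): flips 2 -> legal
(1,2): flips 1 -> legal
(2,0): no bracket -> illegal
(2,1): flips 2 -> legal
(2,4): flips 1 -> legal
(2,5): flips 1 -> legal
(3,0): no bracket -> illegal
(4,0): no bracket -> illegal
(4,1): flips 1 -> legal
(4,2): no bracket -> illegal

Answer: (0,3) (1,1) (1,2) (2,1) (2,4) (2,5) (4,1)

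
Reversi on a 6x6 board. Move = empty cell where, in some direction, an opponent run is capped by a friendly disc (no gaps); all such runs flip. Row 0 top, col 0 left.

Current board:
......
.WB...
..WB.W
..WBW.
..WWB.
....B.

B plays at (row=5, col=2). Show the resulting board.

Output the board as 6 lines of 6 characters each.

Place B at (5,2); scan 8 dirs for brackets.
Dir NW: first cell '.' (not opp) -> no flip
Dir N: opp run (4,2) (3,2) (2,2) capped by B -> flip
Dir NE: opp run (4,3) (3,4) (2,5), next=edge -> no flip
Dir W: first cell '.' (not opp) -> no flip
Dir E: first cell '.' (not opp) -> no flip
Dir SW: edge -> no flip
Dir S: edge -> no flip
Dir SE: edge -> no flip
All flips: (2,2) (3,2) (4,2)

Answer: ......
.WB...
..BB.W
..BBW.
..BWB.
..B.B.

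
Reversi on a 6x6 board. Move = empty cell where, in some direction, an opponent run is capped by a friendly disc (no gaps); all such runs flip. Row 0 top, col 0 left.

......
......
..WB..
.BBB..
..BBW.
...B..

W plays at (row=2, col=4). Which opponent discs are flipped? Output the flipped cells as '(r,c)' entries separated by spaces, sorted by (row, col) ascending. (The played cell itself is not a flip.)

Answer: (2,3)

Derivation:
Dir NW: first cell '.' (not opp) -> no flip
Dir N: first cell '.' (not opp) -> no flip
Dir NE: first cell '.' (not opp) -> no flip
Dir W: opp run (2,3) capped by W -> flip
Dir E: first cell '.' (not opp) -> no flip
Dir SW: opp run (3,3) (4,2), next='.' -> no flip
Dir S: first cell '.' (not opp) -> no flip
Dir SE: first cell '.' (not opp) -> no flip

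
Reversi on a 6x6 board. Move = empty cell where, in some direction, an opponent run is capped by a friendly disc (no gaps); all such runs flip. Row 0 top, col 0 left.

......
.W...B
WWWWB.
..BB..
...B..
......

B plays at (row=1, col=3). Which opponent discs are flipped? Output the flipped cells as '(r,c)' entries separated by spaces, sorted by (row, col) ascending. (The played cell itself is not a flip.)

Answer: (2,3)

Derivation:
Dir NW: first cell '.' (not opp) -> no flip
Dir N: first cell '.' (not opp) -> no flip
Dir NE: first cell '.' (not opp) -> no flip
Dir W: first cell '.' (not opp) -> no flip
Dir E: first cell '.' (not opp) -> no flip
Dir SW: opp run (2,2), next='.' -> no flip
Dir S: opp run (2,3) capped by B -> flip
Dir SE: first cell 'B' (not opp) -> no flip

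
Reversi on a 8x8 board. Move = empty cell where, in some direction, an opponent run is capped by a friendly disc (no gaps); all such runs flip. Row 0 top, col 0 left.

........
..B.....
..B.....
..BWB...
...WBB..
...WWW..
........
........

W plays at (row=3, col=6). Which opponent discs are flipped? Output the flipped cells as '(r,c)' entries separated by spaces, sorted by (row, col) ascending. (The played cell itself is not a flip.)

Dir NW: first cell '.' (not opp) -> no flip
Dir N: first cell '.' (not opp) -> no flip
Dir NE: first cell '.' (not opp) -> no flip
Dir W: first cell '.' (not opp) -> no flip
Dir E: first cell '.' (not opp) -> no flip
Dir SW: opp run (4,5) capped by W -> flip
Dir S: first cell '.' (not opp) -> no flip
Dir SE: first cell '.' (not opp) -> no flip

Answer: (4,5)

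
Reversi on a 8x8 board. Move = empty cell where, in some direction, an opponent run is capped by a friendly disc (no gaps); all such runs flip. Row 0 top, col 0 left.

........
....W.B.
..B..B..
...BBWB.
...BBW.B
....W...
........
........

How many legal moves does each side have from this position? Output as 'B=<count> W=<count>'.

Answer: B=8 W=8

Derivation:
-- B to move --
(0,3): flips 1 -> legal
(0,4): no bracket -> illegal
(0,5): no bracket -> illegal
(1,3): no bracket -> illegal
(1,5): no bracket -> illegal
(2,3): no bracket -> illegal
(2,4): no bracket -> illegal
(2,6): flips 1 -> legal
(4,6): flips 1 -> legal
(5,3): no bracket -> illegal
(5,5): flips 2 -> legal
(5,6): flips 1 -> legal
(6,3): flips 2 -> legal
(6,4): flips 1 -> legal
(6,5): flips 1 -> legal
B mobility = 8
-- W to move --
(0,5): no bracket -> illegal
(0,6): no bracket -> illegal
(0,7): no bracket -> illegal
(1,1): no bracket -> illegal
(1,2): no bracket -> illegal
(1,3): no bracket -> illegal
(1,5): flips 1 -> legal
(1,7): no bracket -> illegal
(2,1): no bracket -> illegal
(2,3): flips 1 -> legal
(2,4): flips 2 -> legal
(2,6): no bracket -> illegal
(2,7): flips 1 -> legal
(3,1): no bracket -> illegal
(3,2): flips 3 -> legal
(3,7): flips 1 -> legal
(4,2): flips 2 -> legal
(4,6): no bracket -> illegal
(5,2): no bracket -> illegal
(5,3): flips 1 -> legal
(5,5): no bracket -> illegal
(5,6): no bracket -> illegal
(5,7): no bracket -> illegal
W mobility = 8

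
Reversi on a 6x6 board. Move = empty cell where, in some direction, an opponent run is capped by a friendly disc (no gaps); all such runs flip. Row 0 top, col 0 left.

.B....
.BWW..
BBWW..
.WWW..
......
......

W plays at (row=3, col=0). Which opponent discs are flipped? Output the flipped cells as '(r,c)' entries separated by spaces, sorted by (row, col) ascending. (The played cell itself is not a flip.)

Answer: (2,1)

Derivation:
Dir NW: edge -> no flip
Dir N: opp run (2,0), next='.' -> no flip
Dir NE: opp run (2,1) capped by W -> flip
Dir W: edge -> no flip
Dir E: first cell 'W' (not opp) -> no flip
Dir SW: edge -> no flip
Dir S: first cell '.' (not opp) -> no flip
Dir SE: first cell '.' (not opp) -> no flip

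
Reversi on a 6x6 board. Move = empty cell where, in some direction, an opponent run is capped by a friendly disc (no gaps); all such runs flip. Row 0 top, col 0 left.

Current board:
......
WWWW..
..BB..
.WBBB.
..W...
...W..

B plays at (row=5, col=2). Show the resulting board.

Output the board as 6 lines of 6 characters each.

Place B at (5,2); scan 8 dirs for brackets.
Dir NW: first cell '.' (not opp) -> no flip
Dir N: opp run (4,2) capped by B -> flip
Dir NE: first cell '.' (not opp) -> no flip
Dir W: first cell '.' (not opp) -> no flip
Dir E: opp run (5,3), next='.' -> no flip
Dir SW: edge -> no flip
Dir S: edge -> no flip
Dir SE: edge -> no flip
All flips: (4,2)

Answer: ......
WWWW..
..BB..
.WBBB.
..B...
..BW..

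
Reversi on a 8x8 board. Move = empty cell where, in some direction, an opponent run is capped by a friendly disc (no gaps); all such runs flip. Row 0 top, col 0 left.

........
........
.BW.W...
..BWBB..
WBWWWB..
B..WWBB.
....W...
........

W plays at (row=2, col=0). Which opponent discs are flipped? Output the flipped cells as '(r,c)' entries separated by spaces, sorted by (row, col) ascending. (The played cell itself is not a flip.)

Answer: (2,1)

Derivation:
Dir NW: edge -> no flip
Dir N: first cell '.' (not opp) -> no flip
Dir NE: first cell '.' (not opp) -> no flip
Dir W: edge -> no flip
Dir E: opp run (2,1) capped by W -> flip
Dir SW: edge -> no flip
Dir S: first cell '.' (not opp) -> no flip
Dir SE: first cell '.' (not opp) -> no flip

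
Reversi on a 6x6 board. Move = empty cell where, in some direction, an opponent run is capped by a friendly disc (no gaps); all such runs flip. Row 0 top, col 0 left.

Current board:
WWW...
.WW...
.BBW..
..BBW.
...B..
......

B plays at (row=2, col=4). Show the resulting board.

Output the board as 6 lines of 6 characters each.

Answer: WWW...
.WW...
.BBBB.
..BBW.
...B..
......

Derivation:
Place B at (2,4); scan 8 dirs for brackets.
Dir NW: first cell '.' (not opp) -> no flip
Dir N: first cell '.' (not opp) -> no flip
Dir NE: first cell '.' (not opp) -> no flip
Dir W: opp run (2,3) capped by B -> flip
Dir E: first cell '.' (not opp) -> no flip
Dir SW: first cell 'B' (not opp) -> no flip
Dir S: opp run (3,4), next='.' -> no flip
Dir SE: first cell '.' (not opp) -> no flip
All flips: (2,3)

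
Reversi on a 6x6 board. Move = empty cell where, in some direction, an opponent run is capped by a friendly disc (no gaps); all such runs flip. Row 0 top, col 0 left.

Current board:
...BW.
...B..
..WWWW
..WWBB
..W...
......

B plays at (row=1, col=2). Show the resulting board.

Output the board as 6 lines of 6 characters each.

Place B at (1,2); scan 8 dirs for brackets.
Dir NW: first cell '.' (not opp) -> no flip
Dir N: first cell '.' (not opp) -> no flip
Dir NE: first cell 'B' (not opp) -> no flip
Dir W: first cell '.' (not opp) -> no flip
Dir E: first cell 'B' (not opp) -> no flip
Dir SW: first cell '.' (not opp) -> no flip
Dir S: opp run (2,2) (3,2) (4,2), next='.' -> no flip
Dir SE: opp run (2,3) capped by B -> flip
All flips: (2,3)

Answer: ...BW.
..BB..
..WBWW
..WWBB
..W...
......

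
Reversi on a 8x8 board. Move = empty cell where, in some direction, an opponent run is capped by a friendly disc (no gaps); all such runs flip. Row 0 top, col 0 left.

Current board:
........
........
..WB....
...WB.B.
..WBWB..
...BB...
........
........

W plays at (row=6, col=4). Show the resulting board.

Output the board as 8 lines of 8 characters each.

Answer: ........
........
..WB....
...WB.B.
..WBWB..
...WW...
....W...
........

Derivation:
Place W at (6,4); scan 8 dirs for brackets.
Dir NW: opp run (5,3) capped by W -> flip
Dir N: opp run (5,4) capped by W -> flip
Dir NE: first cell '.' (not opp) -> no flip
Dir W: first cell '.' (not opp) -> no flip
Dir E: first cell '.' (not opp) -> no flip
Dir SW: first cell '.' (not opp) -> no flip
Dir S: first cell '.' (not opp) -> no flip
Dir SE: first cell '.' (not opp) -> no flip
All flips: (5,3) (5,4)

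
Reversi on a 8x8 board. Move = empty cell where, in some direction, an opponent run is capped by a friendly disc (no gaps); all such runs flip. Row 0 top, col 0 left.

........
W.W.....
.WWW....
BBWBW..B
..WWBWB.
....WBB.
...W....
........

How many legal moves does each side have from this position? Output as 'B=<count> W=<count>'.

Answer: B=10 W=9

Derivation:
-- B to move --
(0,0): no bracket -> illegal
(0,1): flips 4 -> legal
(0,2): no bracket -> illegal
(0,3): flips 2 -> legal
(1,1): flips 2 -> legal
(1,3): flips 2 -> legal
(1,4): no bracket -> illegal
(2,0): no bracket -> illegal
(2,4): flips 1 -> legal
(2,5): no bracket -> illegal
(3,5): flips 2 -> legal
(3,6): no bracket -> illegal
(4,1): flips 2 -> legal
(5,1): flips 1 -> legal
(5,2): no bracket -> illegal
(5,3): flips 3 -> legal
(6,2): no bracket -> illegal
(6,4): flips 1 -> legal
(6,5): no bracket -> illegal
(7,2): no bracket -> illegal
(7,3): no bracket -> illegal
(7,4): no bracket -> illegal
B mobility = 10
-- W to move --
(2,0): flips 1 -> legal
(2,4): flips 1 -> legal
(2,6): no bracket -> illegal
(2,7): no bracket -> illegal
(3,5): no bracket -> illegal
(3,6): no bracket -> illegal
(4,0): flips 1 -> legal
(4,1): flips 1 -> legal
(4,7): flips 1 -> legal
(5,3): no bracket -> illegal
(5,7): flips 2 -> legal
(6,4): no bracket -> illegal
(6,5): flips 1 -> legal
(6,6): flips 3 -> legal
(6,7): flips 1 -> legal
W mobility = 9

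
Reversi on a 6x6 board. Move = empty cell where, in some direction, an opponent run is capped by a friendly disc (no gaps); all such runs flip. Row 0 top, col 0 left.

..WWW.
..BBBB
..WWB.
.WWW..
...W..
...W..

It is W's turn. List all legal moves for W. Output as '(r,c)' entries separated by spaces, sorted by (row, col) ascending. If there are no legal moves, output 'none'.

Answer: (0,1) (0,5) (2,1) (2,5) (3,4) (3,5)

Derivation:
(0,1): flips 1 -> legal
(0,5): flips 1 -> legal
(1,1): no bracket -> illegal
(2,1): flips 1 -> legal
(2,5): flips 2 -> legal
(3,4): flips 2 -> legal
(3,5): flips 2 -> legal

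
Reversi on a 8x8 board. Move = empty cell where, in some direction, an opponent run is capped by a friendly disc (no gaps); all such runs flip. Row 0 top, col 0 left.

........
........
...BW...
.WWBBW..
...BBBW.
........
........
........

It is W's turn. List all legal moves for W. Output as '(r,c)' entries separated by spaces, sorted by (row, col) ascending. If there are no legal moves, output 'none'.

(1,2): no bracket -> illegal
(1,3): no bracket -> illegal
(1,4): flips 1 -> legal
(2,2): flips 1 -> legal
(2,5): no bracket -> illegal
(3,6): no bracket -> illegal
(4,2): flips 4 -> legal
(5,2): no bracket -> illegal
(5,3): flips 1 -> legal
(5,4): flips 3 -> legal
(5,5): flips 1 -> legal
(5,6): no bracket -> illegal

Answer: (1,4) (2,2) (4,2) (5,3) (5,4) (5,5)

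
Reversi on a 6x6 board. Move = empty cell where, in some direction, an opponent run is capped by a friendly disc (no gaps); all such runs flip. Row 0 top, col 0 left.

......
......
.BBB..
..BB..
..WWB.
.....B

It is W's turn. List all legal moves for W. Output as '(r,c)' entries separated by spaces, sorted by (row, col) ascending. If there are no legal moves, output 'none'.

(1,0): flips 2 -> legal
(1,1): no bracket -> illegal
(1,2): flips 2 -> legal
(1,3): flips 2 -> legal
(1,4): no bracket -> illegal
(2,0): no bracket -> illegal
(2,4): flips 1 -> legal
(3,0): no bracket -> illegal
(3,1): no bracket -> illegal
(3,4): no bracket -> illegal
(3,5): no bracket -> illegal
(4,1): no bracket -> illegal
(4,5): flips 1 -> legal
(5,3): no bracket -> illegal
(5,4): no bracket -> illegal

Answer: (1,0) (1,2) (1,3) (2,4) (4,5)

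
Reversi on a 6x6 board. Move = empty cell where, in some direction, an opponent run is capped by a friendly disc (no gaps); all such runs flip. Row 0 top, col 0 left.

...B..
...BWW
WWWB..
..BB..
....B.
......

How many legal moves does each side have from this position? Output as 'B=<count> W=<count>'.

-- B to move --
(0,4): no bracket -> illegal
(0,5): flips 1 -> legal
(1,0): flips 1 -> legal
(1,1): flips 1 -> legal
(1,2): flips 1 -> legal
(2,4): no bracket -> illegal
(2,5): flips 1 -> legal
(3,0): no bracket -> illegal
(3,1): flips 1 -> legal
B mobility = 6
-- W to move --
(0,2): no bracket -> illegal
(0,4): flips 1 -> legal
(1,2): flips 1 -> legal
(2,4): flips 1 -> legal
(3,1): no bracket -> illegal
(3,4): no bracket -> illegal
(3,5): no bracket -> illegal
(4,1): flips 2 -> legal
(4,2): flips 1 -> legal
(4,3): flips 1 -> legal
(4,5): no bracket -> illegal
(5,3): no bracket -> illegal
(5,4): no bracket -> illegal
(5,5): flips 2 -> legal
W mobility = 7

Answer: B=6 W=7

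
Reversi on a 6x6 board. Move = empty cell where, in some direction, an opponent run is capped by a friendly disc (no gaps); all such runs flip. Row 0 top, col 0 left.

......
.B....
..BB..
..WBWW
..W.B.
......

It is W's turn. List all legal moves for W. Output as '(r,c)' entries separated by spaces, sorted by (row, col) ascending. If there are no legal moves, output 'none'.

(0,0): no bracket -> illegal
(0,1): no bracket -> illegal
(0,2): no bracket -> illegal
(1,0): no bracket -> illegal
(1,2): flips 2 -> legal
(1,3): no bracket -> illegal
(1,4): flips 1 -> legal
(2,0): no bracket -> illegal
(2,1): no bracket -> illegal
(2,4): flips 1 -> legal
(3,1): no bracket -> illegal
(4,3): no bracket -> illegal
(4,5): no bracket -> illegal
(5,3): flips 1 -> legal
(5,4): flips 1 -> legal
(5,5): no bracket -> illegal

Answer: (1,2) (1,4) (2,4) (5,3) (5,4)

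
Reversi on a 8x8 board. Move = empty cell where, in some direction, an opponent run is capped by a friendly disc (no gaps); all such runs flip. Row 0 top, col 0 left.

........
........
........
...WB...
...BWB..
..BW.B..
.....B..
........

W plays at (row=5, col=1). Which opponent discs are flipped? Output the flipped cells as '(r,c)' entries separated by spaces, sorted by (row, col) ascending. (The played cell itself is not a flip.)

Answer: (5,2)

Derivation:
Dir NW: first cell '.' (not opp) -> no flip
Dir N: first cell '.' (not opp) -> no flip
Dir NE: first cell '.' (not opp) -> no flip
Dir W: first cell '.' (not opp) -> no flip
Dir E: opp run (5,2) capped by W -> flip
Dir SW: first cell '.' (not opp) -> no flip
Dir S: first cell '.' (not opp) -> no flip
Dir SE: first cell '.' (not opp) -> no flip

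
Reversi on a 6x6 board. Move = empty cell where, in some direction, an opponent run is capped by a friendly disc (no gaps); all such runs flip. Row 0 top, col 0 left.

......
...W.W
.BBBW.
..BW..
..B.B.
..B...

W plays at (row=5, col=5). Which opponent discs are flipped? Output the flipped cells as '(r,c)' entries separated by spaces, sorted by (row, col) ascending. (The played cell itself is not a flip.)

Dir NW: opp run (4,4) capped by W -> flip
Dir N: first cell '.' (not opp) -> no flip
Dir NE: edge -> no flip
Dir W: first cell '.' (not opp) -> no flip
Dir E: edge -> no flip
Dir SW: edge -> no flip
Dir S: edge -> no flip
Dir SE: edge -> no flip

Answer: (4,4)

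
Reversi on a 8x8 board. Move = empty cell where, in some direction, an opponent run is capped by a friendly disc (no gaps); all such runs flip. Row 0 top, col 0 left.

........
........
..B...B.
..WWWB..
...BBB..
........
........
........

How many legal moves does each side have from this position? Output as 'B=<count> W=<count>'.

-- B to move --
(2,1): flips 1 -> legal
(2,3): flips 2 -> legal
(2,4): flips 1 -> legal
(2,5): flips 1 -> legal
(3,1): flips 3 -> legal
(4,1): no bracket -> illegal
(4,2): flips 1 -> legal
B mobility = 6
-- W to move --
(1,1): flips 1 -> legal
(1,2): flips 1 -> legal
(1,3): no bracket -> illegal
(1,5): no bracket -> illegal
(1,6): no bracket -> illegal
(1,7): no bracket -> illegal
(2,1): no bracket -> illegal
(2,3): no bracket -> illegal
(2,4): no bracket -> illegal
(2,5): no bracket -> illegal
(2,7): no bracket -> illegal
(3,1): no bracket -> illegal
(3,6): flips 1 -> legal
(3,7): no bracket -> illegal
(4,2): no bracket -> illegal
(4,6): no bracket -> illegal
(5,2): flips 1 -> legal
(5,3): flips 1 -> legal
(5,4): flips 2 -> legal
(5,5): flips 1 -> legal
(5,6): flips 1 -> legal
W mobility = 8

Answer: B=6 W=8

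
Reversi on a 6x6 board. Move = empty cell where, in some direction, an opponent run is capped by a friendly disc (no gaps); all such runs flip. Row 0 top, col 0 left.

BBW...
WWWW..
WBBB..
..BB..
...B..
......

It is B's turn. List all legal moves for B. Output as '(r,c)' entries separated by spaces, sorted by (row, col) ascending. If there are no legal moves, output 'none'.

(0,3): flips 3 -> legal
(0,4): flips 1 -> legal
(1,4): no bracket -> illegal
(2,4): no bracket -> illegal
(3,0): flips 2 -> legal
(3,1): no bracket -> illegal

Answer: (0,3) (0,4) (3,0)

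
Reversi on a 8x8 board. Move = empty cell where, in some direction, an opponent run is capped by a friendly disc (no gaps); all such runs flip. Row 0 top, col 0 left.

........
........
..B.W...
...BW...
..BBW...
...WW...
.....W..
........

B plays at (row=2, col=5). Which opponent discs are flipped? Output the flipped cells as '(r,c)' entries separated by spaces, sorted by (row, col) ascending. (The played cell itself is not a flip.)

Answer: (3,4)

Derivation:
Dir NW: first cell '.' (not opp) -> no flip
Dir N: first cell '.' (not opp) -> no flip
Dir NE: first cell '.' (not opp) -> no flip
Dir W: opp run (2,4), next='.' -> no flip
Dir E: first cell '.' (not opp) -> no flip
Dir SW: opp run (3,4) capped by B -> flip
Dir S: first cell '.' (not opp) -> no flip
Dir SE: first cell '.' (not opp) -> no flip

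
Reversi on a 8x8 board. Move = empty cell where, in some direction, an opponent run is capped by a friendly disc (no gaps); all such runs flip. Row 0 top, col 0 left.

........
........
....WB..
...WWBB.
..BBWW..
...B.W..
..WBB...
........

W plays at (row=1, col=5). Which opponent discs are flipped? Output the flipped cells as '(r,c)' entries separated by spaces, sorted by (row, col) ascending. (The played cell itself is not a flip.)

Dir NW: first cell '.' (not opp) -> no flip
Dir N: first cell '.' (not opp) -> no flip
Dir NE: first cell '.' (not opp) -> no flip
Dir W: first cell '.' (not opp) -> no flip
Dir E: first cell '.' (not opp) -> no flip
Dir SW: first cell 'W' (not opp) -> no flip
Dir S: opp run (2,5) (3,5) capped by W -> flip
Dir SE: first cell '.' (not opp) -> no flip

Answer: (2,5) (3,5)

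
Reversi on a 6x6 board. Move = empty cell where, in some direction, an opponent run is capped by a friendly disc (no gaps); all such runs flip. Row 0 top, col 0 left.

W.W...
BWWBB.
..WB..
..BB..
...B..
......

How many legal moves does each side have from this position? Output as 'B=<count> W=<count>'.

Answer: B=3 W=7

Derivation:
-- B to move --
(0,1): flips 1 -> legal
(0,3): no bracket -> illegal
(2,0): no bracket -> illegal
(2,1): flips 1 -> legal
(3,1): flips 1 -> legal
B mobility = 3
-- W to move --
(0,1): no bracket -> illegal
(0,3): no bracket -> illegal
(0,4): flips 1 -> legal
(0,5): no bracket -> illegal
(1,5): flips 2 -> legal
(2,0): flips 1 -> legal
(2,1): no bracket -> illegal
(2,4): flips 2 -> legal
(2,5): no bracket -> illegal
(3,1): no bracket -> illegal
(3,4): flips 1 -> legal
(4,1): no bracket -> illegal
(4,2): flips 1 -> legal
(4,4): flips 1 -> legal
(5,2): no bracket -> illegal
(5,3): no bracket -> illegal
(5,4): no bracket -> illegal
W mobility = 7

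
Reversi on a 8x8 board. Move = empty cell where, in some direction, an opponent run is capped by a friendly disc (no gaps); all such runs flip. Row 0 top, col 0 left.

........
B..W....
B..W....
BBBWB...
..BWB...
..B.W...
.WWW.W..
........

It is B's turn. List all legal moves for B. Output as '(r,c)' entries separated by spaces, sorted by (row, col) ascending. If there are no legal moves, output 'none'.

Answer: (1,2) (1,4) (2,2) (2,4) (6,4) (7,0) (7,2) (7,4) (7,6)

Derivation:
(0,2): no bracket -> illegal
(0,3): no bracket -> illegal
(0,4): no bracket -> illegal
(1,2): flips 1 -> legal
(1,4): flips 1 -> legal
(2,2): flips 1 -> legal
(2,4): flips 1 -> legal
(4,5): no bracket -> illegal
(5,0): no bracket -> illegal
(5,1): no bracket -> illegal
(5,3): no bracket -> illegal
(5,5): no bracket -> illegal
(5,6): no bracket -> illegal
(6,0): no bracket -> illegal
(6,4): flips 1 -> legal
(6,6): no bracket -> illegal
(7,0): flips 1 -> legal
(7,1): no bracket -> illegal
(7,2): flips 1 -> legal
(7,3): no bracket -> illegal
(7,4): flips 1 -> legal
(7,5): no bracket -> illegal
(7,6): flips 3 -> legal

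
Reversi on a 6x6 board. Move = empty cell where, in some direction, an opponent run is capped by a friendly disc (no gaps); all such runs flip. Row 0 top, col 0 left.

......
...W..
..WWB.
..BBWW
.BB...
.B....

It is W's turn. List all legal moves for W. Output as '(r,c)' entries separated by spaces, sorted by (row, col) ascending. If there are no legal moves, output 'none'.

(1,4): flips 1 -> legal
(1,5): no bracket -> illegal
(2,1): no bracket -> illegal
(2,5): flips 1 -> legal
(3,0): no bracket -> illegal
(3,1): flips 2 -> legal
(4,0): no bracket -> illegal
(4,3): flips 1 -> legal
(4,4): flips 1 -> legal
(5,0): flips 2 -> legal
(5,2): flips 2 -> legal
(5,3): no bracket -> illegal

Answer: (1,4) (2,5) (3,1) (4,3) (4,4) (5,0) (5,2)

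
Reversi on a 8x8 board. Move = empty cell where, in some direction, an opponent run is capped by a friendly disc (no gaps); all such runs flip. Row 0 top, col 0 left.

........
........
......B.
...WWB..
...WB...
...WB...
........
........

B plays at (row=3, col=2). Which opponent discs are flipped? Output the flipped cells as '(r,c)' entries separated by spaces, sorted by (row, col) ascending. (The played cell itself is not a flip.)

Answer: (3,3) (3,4) (4,3)

Derivation:
Dir NW: first cell '.' (not opp) -> no flip
Dir N: first cell '.' (not opp) -> no flip
Dir NE: first cell '.' (not opp) -> no flip
Dir W: first cell '.' (not opp) -> no flip
Dir E: opp run (3,3) (3,4) capped by B -> flip
Dir SW: first cell '.' (not opp) -> no flip
Dir S: first cell '.' (not opp) -> no flip
Dir SE: opp run (4,3) capped by B -> flip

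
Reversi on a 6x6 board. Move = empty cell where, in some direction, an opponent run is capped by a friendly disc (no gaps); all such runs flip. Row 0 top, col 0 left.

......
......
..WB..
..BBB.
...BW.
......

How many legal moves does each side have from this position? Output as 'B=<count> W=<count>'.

Answer: B=6 W=2

Derivation:
-- B to move --
(1,1): flips 1 -> legal
(1,2): flips 1 -> legal
(1,3): no bracket -> illegal
(2,1): flips 1 -> legal
(3,1): no bracket -> illegal
(3,5): no bracket -> illegal
(4,5): flips 1 -> legal
(5,3): no bracket -> illegal
(5,4): flips 1 -> legal
(5,5): flips 1 -> legal
B mobility = 6
-- W to move --
(1,2): no bracket -> illegal
(1,3): no bracket -> illegal
(1,4): no bracket -> illegal
(2,1): no bracket -> illegal
(2,4): flips 2 -> legal
(2,5): no bracket -> illegal
(3,1): no bracket -> illegal
(3,5): no bracket -> illegal
(4,1): no bracket -> illegal
(4,2): flips 2 -> legal
(4,5): no bracket -> illegal
(5,2): no bracket -> illegal
(5,3): no bracket -> illegal
(5,4): no bracket -> illegal
W mobility = 2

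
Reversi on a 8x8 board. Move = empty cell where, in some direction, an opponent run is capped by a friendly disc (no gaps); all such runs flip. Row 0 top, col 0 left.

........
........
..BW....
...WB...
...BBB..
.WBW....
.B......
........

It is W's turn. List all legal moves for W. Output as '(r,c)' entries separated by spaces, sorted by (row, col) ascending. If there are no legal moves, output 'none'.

Answer: (1,1) (2,1) (3,5) (5,5) (5,6) (7,1)

Derivation:
(1,1): flips 1 -> legal
(1,2): no bracket -> illegal
(1,3): no bracket -> illegal
(2,1): flips 1 -> legal
(2,4): no bracket -> illegal
(2,5): no bracket -> illegal
(3,1): no bracket -> illegal
(3,2): no bracket -> illegal
(3,5): flips 2 -> legal
(3,6): no bracket -> illegal
(4,1): no bracket -> illegal
(4,2): no bracket -> illegal
(4,6): no bracket -> illegal
(5,0): no bracket -> illegal
(5,4): no bracket -> illegal
(5,5): flips 1 -> legal
(5,6): flips 2 -> legal
(6,0): no bracket -> illegal
(6,2): no bracket -> illegal
(6,3): no bracket -> illegal
(7,0): no bracket -> illegal
(7,1): flips 1 -> legal
(7,2): no bracket -> illegal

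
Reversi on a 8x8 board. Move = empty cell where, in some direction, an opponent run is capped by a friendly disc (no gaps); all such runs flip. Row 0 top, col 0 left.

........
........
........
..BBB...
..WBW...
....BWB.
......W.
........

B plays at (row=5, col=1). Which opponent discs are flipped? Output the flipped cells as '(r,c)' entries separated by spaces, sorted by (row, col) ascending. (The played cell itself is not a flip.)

Answer: (4,2)

Derivation:
Dir NW: first cell '.' (not opp) -> no flip
Dir N: first cell '.' (not opp) -> no flip
Dir NE: opp run (4,2) capped by B -> flip
Dir W: first cell '.' (not opp) -> no flip
Dir E: first cell '.' (not opp) -> no flip
Dir SW: first cell '.' (not opp) -> no flip
Dir S: first cell '.' (not opp) -> no flip
Dir SE: first cell '.' (not opp) -> no flip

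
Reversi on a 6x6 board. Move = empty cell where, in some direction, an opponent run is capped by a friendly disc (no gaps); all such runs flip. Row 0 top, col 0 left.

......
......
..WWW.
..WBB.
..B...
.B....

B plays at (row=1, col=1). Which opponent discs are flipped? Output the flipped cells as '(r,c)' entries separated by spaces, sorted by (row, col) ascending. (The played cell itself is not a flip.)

Answer: (2,2)

Derivation:
Dir NW: first cell '.' (not opp) -> no flip
Dir N: first cell '.' (not opp) -> no flip
Dir NE: first cell '.' (not opp) -> no flip
Dir W: first cell '.' (not opp) -> no flip
Dir E: first cell '.' (not opp) -> no flip
Dir SW: first cell '.' (not opp) -> no flip
Dir S: first cell '.' (not opp) -> no flip
Dir SE: opp run (2,2) capped by B -> flip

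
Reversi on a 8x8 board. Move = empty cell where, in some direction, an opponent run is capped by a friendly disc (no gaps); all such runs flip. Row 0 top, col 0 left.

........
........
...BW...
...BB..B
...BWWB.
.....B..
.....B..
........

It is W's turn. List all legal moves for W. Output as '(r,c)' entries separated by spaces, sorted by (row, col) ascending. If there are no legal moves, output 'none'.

Answer: (1,2) (2,2) (4,2) (4,7) (6,6) (7,5)

Derivation:
(1,2): flips 2 -> legal
(1,3): no bracket -> illegal
(1,4): no bracket -> illegal
(2,2): flips 2 -> legal
(2,5): no bracket -> illegal
(2,6): no bracket -> illegal
(2,7): no bracket -> illegal
(3,2): no bracket -> illegal
(3,5): no bracket -> illegal
(3,6): no bracket -> illegal
(4,2): flips 2 -> legal
(4,7): flips 1 -> legal
(5,2): no bracket -> illegal
(5,3): no bracket -> illegal
(5,4): no bracket -> illegal
(5,6): no bracket -> illegal
(5,7): no bracket -> illegal
(6,4): no bracket -> illegal
(6,6): flips 1 -> legal
(7,4): no bracket -> illegal
(7,5): flips 2 -> legal
(7,6): no bracket -> illegal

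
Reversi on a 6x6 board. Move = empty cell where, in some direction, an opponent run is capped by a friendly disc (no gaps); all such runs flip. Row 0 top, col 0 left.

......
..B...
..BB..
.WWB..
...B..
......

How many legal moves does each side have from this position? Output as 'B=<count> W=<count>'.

-- B to move --
(2,0): no bracket -> illegal
(2,1): flips 1 -> legal
(3,0): flips 2 -> legal
(4,0): flips 1 -> legal
(4,1): flips 1 -> legal
(4,2): flips 1 -> legal
B mobility = 5
-- W to move --
(0,1): no bracket -> illegal
(0,2): flips 2 -> legal
(0,3): no bracket -> illegal
(1,1): no bracket -> illegal
(1,3): flips 1 -> legal
(1,4): flips 1 -> legal
(2,1): no bracket -> illegal
(2,4): no bracket -> illegal
(3,4): flips 1 -> legal
(4,2): no bracket -> illegal
(4,4): no bracket -> illegal
(5,2): no bracket -> illegal
(5,3): no bracket -> illegal
(5,4): flips 1 -> legal
W mobility = 5

Answer: B=5 W=5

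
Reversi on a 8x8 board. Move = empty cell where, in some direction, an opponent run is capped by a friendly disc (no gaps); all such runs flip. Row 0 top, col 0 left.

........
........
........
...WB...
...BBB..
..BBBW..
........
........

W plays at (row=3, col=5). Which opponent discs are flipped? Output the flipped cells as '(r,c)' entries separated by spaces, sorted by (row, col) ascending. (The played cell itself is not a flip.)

Dir NW: first cell '.' (not opp) -> no flip
Dir N: first cell '.' (not opp) -> no flip
Dir NE: first cell '.' (not opp) -> no flip
Dir W: opp run (3,4) capped by W -> flip
Dir E: first cell '.' (not opp) -> no flip
Dir SW: opp run (4,4) (5,3), next='.' -> no flip
Dir S: opp run (4,5) capped by W -> flip
Dir SE: first cell '.' (not opp) -> no flip

Answer: (3,4) (4,5)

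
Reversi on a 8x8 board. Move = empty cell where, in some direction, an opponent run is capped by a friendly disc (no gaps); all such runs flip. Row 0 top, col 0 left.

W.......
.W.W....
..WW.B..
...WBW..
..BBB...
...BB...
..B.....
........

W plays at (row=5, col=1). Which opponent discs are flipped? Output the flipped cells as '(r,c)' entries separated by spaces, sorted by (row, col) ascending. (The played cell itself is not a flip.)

Dir NW: first cell '.' (not opp) -> no flip
Dir N: first cell '.' (not opp) -> no flip
Dir NE: opp run (4,2) capped by W -> flip
Dir W: first cell '.' (not opp) -> no flip
Dir E: first cell '.' (not opp) -> no flip
Dir SW: first cell '.' (not opp) -> no flip
Dir S: first cell '.' (not opp) -> no flip
Dir SE: opp run (6,2), next='.' -> no flip

Answer: (4,2)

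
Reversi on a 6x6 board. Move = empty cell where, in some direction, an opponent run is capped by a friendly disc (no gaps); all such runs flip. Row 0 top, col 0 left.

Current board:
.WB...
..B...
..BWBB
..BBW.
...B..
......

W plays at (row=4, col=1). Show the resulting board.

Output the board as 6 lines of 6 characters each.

Place W at (4,1); scan 8 dirs for brackets.
Dir NW: first cell '.' (not opp) -> no flip
Dir N: first cell '.' (not opp) -> no flip
Dir NE: opp run (3,2) capped by W -> flip
Dir W: first cell '.' (not opp) -> no flip
Dir E: first cell '.' (not opp) -> no flip
Dir SW: first cell '.' (not opp) -> no flip
Dir S: first cell '.' (not opp) -> no flip
Dir SE: first cell '.' (not opp) -> no flip
All flips: (3,2)

Answer: .WB...
..B...
..BWBB
..WBW.
.W.B..
......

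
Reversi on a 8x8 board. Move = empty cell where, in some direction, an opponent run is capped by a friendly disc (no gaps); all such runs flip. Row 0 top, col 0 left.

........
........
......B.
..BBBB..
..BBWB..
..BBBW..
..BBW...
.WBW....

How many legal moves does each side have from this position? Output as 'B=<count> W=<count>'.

Answer: B=6 W=10

Derivation:
-- B to move --
(4,6): no bracket -> illegal
(5,6): flips 1 -> legal
(6,0): no bracket -> illegal
(6,1): no bracket -> illegal
(6,5): flips 2 -> legal
(6,6): flips 2 -> legal
(7,0): flips 1 -> legal
(7,4): flips 2 -> legal
(7,5): flips 1 -> legal
B mobility = 6
-- W to move --
(1,5): no bracket -> illegal
(1,6): no bracket -> illegal
(1,7): flips 2 -> legal
(2,1): no bracket -> illegal
(2,2): flips 1 -> legal
(2,3): flips 4 -> legal
(2,4): flips 1 -> legal
(2,5): flips 2 -> legal
(2,7): no bracket -> illegal
(3,1): flips 2 -> legal
(3,6): no bracket -> illegal
(3,7): no bracket -> illegal
(4,1): flips 2 -> legal
(4,6): flips 1 -> legal
(5,1): flips 4 -> legal
(5,6): no bracket -> illegal
(6,1): flips 2 -> legal
(6,5): no bracket -> illegal
(7,4): no bracket -> illegal
W mobility = 10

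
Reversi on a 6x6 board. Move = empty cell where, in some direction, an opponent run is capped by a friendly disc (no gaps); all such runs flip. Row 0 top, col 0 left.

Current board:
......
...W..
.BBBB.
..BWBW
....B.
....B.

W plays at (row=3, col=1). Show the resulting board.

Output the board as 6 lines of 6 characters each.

Answer: ......
...W..
.BWBB.
.WWWBW
....B.
....B.

Derivation:
Place W at (3,1); scan 8 dirs for brackets.
Dir NW: first cell '.' (not opp) -> no flip
Dir N: opp run (2,1), next='.' -> no flip
Dir NE: opp run (2,2) capped by W -> flip
Dir W: first cell '.' (not opp) -> no flip
Dir E: opp run (3,2) capped by W -> flip
Dir SW: first cell '.' (not opp) -> no flip
Dir S: first cell '.' (not opp) -> no flip
Dir SE: first cell '.' (not opp) -> no flip
All flips: (2,2) (3,2)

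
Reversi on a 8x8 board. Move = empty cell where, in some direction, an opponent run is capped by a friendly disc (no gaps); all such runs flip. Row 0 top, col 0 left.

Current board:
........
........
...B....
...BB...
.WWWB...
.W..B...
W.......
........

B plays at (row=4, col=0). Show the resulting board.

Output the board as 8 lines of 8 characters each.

Answer: ........
........
...B....
...BB...
BBBBB...
.W..B...
W.......
........

Derivation:
Place B at (4,0); scan 8 dirs for brackets.
Dir NW: edge -> no flip
Dir N: first cell '.' (not opp) -> no flip
Dir NE: first cell '.' (not opp) -> no flip
Dir W: edge -> no flip
Dir E: opp run (4,1) (4,2) (4,3) capped by B -> flip
Dir SW: edge -> no flip
Dir S: first cell '.' (not opp) -> no flip
Dir SE: opp run (5,1), next='.' -> no flip
All flips: (4,1) (4,2) (4,3)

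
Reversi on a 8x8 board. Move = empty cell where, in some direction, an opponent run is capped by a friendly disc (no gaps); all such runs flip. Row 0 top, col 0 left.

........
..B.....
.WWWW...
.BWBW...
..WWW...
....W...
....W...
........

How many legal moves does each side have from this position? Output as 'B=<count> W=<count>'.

-- B to move --
(1,0): no bracket -> illegal
(1,1): flips 2 -> legal
(1,3): flips 2 -> legal
(1,4): no bracket -> illegal
(1,5): flips 1 -> legal
(2,0): no bracket -> illegal
(2,5): no bracket -> illegal
(3,0): flips 1 -> legal
(3,5): flips 1 -> legal
(4,1): no bracket -> illegal
(4,5): flips 2 -> legal
(5,1): flips 1 -> legal
(5,2): flips 3 -> legal
(5,3): flips 2 -> legal
(5,5): flips 1 -> legal
(6,3): no bracket -> illegal
(6,5): no bracket -> illegal
(7,3): no bracket -> illegal
(7,4): no bracket -> illegal
(7,5): no bracket -> illegal
B mobility = 10
-- W to move --
(0,1): flips 1 -> legal
(0,2): flips 1 -> legal
(0,3): flips 1 -> legal
(1,1): no bracket -> illegal
(1,3): no bracket -> illegal
(2,0): flips 1 -> legal
(3,0): flips 1 -> legal
(4,0): flips 1 -> legal
(4,1): flips 1 -> legal
W mobility = 7

Answer: B=10 W=7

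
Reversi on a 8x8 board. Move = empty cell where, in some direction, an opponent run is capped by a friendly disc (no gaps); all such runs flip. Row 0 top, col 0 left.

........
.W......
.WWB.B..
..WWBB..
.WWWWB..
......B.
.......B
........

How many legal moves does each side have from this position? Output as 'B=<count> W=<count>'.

-- B to move --
(0,0): no bracket -> illegal
(0,1): no bracket -> illegal
(0,2): no bracket -> illegal
(1,0): no bracket -> illegal
(1,2): no bracket -> illegal
(1,3): no bracket -> illegal
(2,0): flips 2 -> legal
(2,4): no bracket -> illegal
(3,0): no bracket -> illegal
(3,1): flips 2 -> legal
(4,0): flips 4 -> legal
(5,0): flips 2 -> legal
(5,1): no bracket -> illegal
(5,2): flips 1 -> legal
(5,3): flips 3 -> legal
(5,4): flips 1 -> legal
(5,5): no bracket -> illegal
B mobility = 7
-- W to move --
(1,2): no bracket -> illegal
(1,3): flips 1 -> legal
(1,4): flips 1 -> legal
(1,5): no bracket -> illegal
(1,6): flips 2 -> legal
(2,4): flips 2 -> legal
(2,6): flips 1 -> legal
(3,6): flips 2 -> legal
(4,6): flips 1 -> legal
(4,7): no bracket -> illegal
(5,4): no bracket -> illegal
(5,5): no bracket -> illegal
(5,7): no bracket -> illegal
(6,5): no bracket -> illegal
(6,6): no bracket -> illegal
(7,6): no bracket -> illegal
(7,7): no bracket -> illegal
W mobility = 7

Answer: B=7 W=7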